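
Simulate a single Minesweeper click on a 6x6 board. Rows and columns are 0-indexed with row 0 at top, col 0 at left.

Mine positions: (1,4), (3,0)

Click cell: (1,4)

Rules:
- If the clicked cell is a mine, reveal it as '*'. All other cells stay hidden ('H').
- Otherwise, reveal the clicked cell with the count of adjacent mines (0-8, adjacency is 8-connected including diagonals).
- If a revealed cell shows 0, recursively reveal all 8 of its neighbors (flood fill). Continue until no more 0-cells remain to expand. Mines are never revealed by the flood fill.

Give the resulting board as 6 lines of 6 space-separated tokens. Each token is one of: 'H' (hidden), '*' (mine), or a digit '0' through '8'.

H H H H H H
H H H H * H
H H H H H H
H H H H H H
H H H H H H
H H H H H H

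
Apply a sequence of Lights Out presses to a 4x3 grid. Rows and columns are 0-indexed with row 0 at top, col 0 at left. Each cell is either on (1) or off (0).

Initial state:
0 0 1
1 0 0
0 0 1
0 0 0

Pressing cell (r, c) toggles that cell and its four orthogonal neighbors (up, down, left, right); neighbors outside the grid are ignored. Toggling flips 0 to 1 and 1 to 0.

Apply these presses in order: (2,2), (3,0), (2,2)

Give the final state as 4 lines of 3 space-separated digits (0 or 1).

Answer: 0 0 1
1 0 0
1 0 1
1 1 0

Derivation:
After press 1 at (2,2):
0 0 1
1 0 1
0 1 0
0 0 1

After press 2 at (3,0):
0 0 1
1 0 1
1 1 0
1 1 1

After press 3 at (2,2):
0 0 1
1 0 0
1 0 1
1 1 0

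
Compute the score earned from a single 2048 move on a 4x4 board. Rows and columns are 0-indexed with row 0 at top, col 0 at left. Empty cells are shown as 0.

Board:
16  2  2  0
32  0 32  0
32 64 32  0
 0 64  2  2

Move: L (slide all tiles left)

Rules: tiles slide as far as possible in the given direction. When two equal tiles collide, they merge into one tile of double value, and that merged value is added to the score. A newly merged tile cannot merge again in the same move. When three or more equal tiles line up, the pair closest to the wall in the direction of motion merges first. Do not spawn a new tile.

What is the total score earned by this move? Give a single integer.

Answer: 72

Derivation:
Slide left:
row 0: [16, 2, 2, 0] -> [16, 4, 0, 0]  score +4 (running 4)
row 1: [32, 0, 32, 0] -> [64, 0, 0, 0]  score +64 (running 68)
row 2: [32, 64, 32, 0] -> [32, 64, 32, 0]  score +0 (running 68)
row 3: [0, 64, 2, 2] -> [64, 4, 0, 0]  score +4 (running 72)
Board after move:
16  4  0  0
64  0  0  0
32 64 32  0
64  4  0  0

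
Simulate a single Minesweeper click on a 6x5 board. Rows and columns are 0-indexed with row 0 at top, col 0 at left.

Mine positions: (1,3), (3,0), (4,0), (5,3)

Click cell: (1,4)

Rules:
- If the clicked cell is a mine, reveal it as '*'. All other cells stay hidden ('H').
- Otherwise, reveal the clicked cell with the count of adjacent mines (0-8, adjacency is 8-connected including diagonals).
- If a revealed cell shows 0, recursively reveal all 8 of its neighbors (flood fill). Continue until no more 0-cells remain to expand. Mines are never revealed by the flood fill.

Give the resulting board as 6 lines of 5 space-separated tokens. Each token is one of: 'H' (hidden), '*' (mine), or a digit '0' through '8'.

H H H H H
H H H H 1
H H H H H
H H H H H
H H H H H
H H H H H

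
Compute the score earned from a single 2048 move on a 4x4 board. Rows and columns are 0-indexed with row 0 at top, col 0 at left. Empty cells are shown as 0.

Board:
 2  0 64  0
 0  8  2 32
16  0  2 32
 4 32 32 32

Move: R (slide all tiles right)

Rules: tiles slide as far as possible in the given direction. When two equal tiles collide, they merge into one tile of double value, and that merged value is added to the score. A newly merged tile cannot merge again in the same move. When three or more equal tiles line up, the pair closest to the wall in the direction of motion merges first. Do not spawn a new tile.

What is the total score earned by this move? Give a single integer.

Answer: 64

Derivation:
Slide right:
row 0: [2, 0, 64, 0] -> [0, 0, 2, 64]  score +0 (running 0)
row 1: [0, 8, 2, 32] -> [0, 8, 2, 32]  score +0 (running 0)
row 2: [16, 0, 2, 32] -> [0, 16, 2, 32]  score +0 (running 0)
row 3: [4, 32, 32, 32] -> [0, 4, 32, 64]  score +64 (running 64)
Board after move:
 0  0  2 64
 0  8  2 32
 0 16  2 32
 0  4 32 64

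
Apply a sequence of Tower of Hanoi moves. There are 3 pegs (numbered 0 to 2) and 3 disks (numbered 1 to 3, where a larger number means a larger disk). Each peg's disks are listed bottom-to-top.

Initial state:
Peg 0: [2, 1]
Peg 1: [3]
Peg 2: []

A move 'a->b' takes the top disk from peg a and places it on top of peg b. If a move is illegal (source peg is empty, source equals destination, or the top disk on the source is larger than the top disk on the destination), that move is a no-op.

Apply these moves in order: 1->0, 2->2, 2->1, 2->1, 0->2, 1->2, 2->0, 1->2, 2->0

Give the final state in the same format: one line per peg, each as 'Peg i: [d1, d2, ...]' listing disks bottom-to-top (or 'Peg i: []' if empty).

Answer: Peg 0: [2, 1]
Peg 1: []
Peg 2: [3]

Derivation:
After move 1 (1->0):
Peg 0: [2, 1]
Peg 1: [3]
Peg 2: []

After move 2 (2->2):
Peg 0: [2, 1]
Peg 1: [3]
Peg 2: []

After move 3 (2->1):
Peg 0: [2, 1]
Peg 1: [3]
Peg 2: []

After move 4 (2->1):
Peg 0: [2, 1]
Peg 1: [3]
Peg 2: []

After move 5 (0->2):
Peg 0: [2]
Peg 1: [3]
Peg 2: [1]

After move 6 (1->2):
Peg 0: [2]
Peg 1: [3]
Peg 2: [1]

After move 7 (2->0):
Peg 0: [2, 1]
Peg 1: [3]
Peg 2: []

After move 8 (1->2):
Peg 0: [2, 1]
Peg 1: []
Peg 2: [3]

After move 9 (2->0):
Peg 0: [2, 1]
Peg 1: []
Peg 2: [3]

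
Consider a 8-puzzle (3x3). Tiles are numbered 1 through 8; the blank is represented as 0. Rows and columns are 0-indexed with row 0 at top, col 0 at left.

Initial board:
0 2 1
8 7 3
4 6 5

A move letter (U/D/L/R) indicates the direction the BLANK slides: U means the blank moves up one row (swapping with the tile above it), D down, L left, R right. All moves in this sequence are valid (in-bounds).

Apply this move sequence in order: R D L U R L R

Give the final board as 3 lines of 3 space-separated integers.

Answer: 7 0 1
2 8 3
4 6 5

Derivation:
After move 1 (R):
2 0 1
8 7 3
4 6 5

After move 2 (D):
2 7 1
8 0 3
4 6 5

After move 3 (L):
2 7 1
0 8 3
4 6 5

After move 4 (U):
0 7 1
2 8 3
4 6 5

After move 5 (R):
7 0 1
2 8 3
4 6 5

After move 6 (L):
0 7 1
2 8 3
4 6 5

After move 7 (R):
7 0 1
2 8 3
4 6 5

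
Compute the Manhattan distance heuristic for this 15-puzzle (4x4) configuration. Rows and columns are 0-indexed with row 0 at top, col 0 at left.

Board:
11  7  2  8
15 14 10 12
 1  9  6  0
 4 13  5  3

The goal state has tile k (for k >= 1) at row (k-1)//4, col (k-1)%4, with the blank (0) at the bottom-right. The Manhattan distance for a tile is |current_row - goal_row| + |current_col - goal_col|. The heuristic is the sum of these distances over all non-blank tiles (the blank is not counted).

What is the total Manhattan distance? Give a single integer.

Tile 11: (0,0)->(2,2) = 4
Tile 7: (0,1)->(1,2) = 2
Tile 2: (0,2)->(0,1) = 1
Tile 8: (0,3)->(1,3) = 1
Tile 15: (1,0)->(3,2) = 4
Tile 14: (1,1)->(3,1) = 2
Tile 10: (1,2)->(2,1) = 2
Tile 12: (1,3)->(2,3) = 1
Tile 1: (2,0)->(0,0) = 2
Tile 9: (2,1)->(2,0) = 1
Tile 6: (2,2)->(1,1) = 2
Tile 4: (3,0)->(0,3) = 6
Tile 13: (3,1)->(3,0) = 1
Tile 5: (3,2)->(1,0) = 4
Tile 3: (3,3)->(0,2) = 4
Sum: 4 + 2 + 1 + 1 + 4 + 2 + 2 + 1 + 2 + 1 + 2 + 6 + 1 + 4 + 4 = 37

Answer: 37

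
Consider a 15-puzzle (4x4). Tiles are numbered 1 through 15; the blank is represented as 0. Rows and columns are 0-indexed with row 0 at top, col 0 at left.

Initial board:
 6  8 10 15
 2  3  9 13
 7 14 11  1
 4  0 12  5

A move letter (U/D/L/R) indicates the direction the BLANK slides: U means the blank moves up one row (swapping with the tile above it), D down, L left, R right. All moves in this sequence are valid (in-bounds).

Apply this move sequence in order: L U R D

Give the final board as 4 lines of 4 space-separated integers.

After move 1 (L):
 6  8 10 15
 2  3  9 13
 7 14 11  1
 0  4 12  5

After move 2 (U):
 6  8 10 15
 2  3  9 13
 0 14 11  1
 7  4 12  5

After move 3 (R):
 6  8 10 15
 2  3  9 13
14  0 11  1
 7  4 12  5

After move 4 (D):
 6  8 10 15
 2  3  9 13
14  4 11  1
 7  0 12  5

Answer:  6  8 10 15
 2  3  9 13
14  4 11  1
 7  0 12  5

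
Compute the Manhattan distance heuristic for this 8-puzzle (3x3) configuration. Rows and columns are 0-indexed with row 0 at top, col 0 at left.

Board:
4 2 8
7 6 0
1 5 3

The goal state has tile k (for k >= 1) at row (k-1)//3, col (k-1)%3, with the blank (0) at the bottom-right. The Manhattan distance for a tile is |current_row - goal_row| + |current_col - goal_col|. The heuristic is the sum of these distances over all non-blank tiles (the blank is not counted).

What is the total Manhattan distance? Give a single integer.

Tile 4: (0,0)->(1,0) = 1
Tile 2: (0,1)->(0,1) = 0
Tile 8: (0,2)->(2,1) = 3
Tile 7: (1,0)->(2,0) = 1
Tile 6: (1,1)->(1,2) = 1
Tile 1: (2,0)->(0,0) = 2
Tile 5: (2,1)->(1,1) = 1
Tile 3: (2,2)->(0,2) = 2
Sum: 1 + 0 + 3 + 1 + 1 + 2 + 1 + 2 = 11

Answer: 11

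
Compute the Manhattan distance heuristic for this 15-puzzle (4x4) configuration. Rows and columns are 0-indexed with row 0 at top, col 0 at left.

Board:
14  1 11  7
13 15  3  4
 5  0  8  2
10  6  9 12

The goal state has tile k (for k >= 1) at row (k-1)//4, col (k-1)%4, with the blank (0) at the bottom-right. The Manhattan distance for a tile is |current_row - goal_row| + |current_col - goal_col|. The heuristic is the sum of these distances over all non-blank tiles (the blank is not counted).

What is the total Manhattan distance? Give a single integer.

Tile 14: at (0,0), goal (3,1), distance |0-3|+|0-1| = 4
Tile 1: at (0,1), goal (0,0), distance |0-0|+|1-0| = 1
Tile 11: at (0,2), goal (2,2), distance |0-2|+|2-2| = 2
Tile 7: at (0,3), goal (1,2), distance |0-1|+|3-2| = 2
Tile 13: at (1,0), goal (3,0), distance |1-3|+|0-0| = 2
Tile 15: at (1,1), goal (3,2), distance |1-3|+|1-2| = 3
Tile 3: at (1,2), goal (0,2), distance |1-0|+|2-2| = 1
Tile 4: at (1,3), goal (0,3), distance |1-0|+|3-3| = 1
Tile 5: at (2,0), goal (1,0), distance |2-1|+|0-0| = 1
Tile 8: at (2,2), goal (1,3), distance |2-1|+|2-3| = 2
Tile 2: at (2,3), goal (0,1), distance |2-0|+|3-1| = 4
Tile 10: at (3,0), goal (2,1), distance |3-2|+|0-1| = 2
Tile 6: at (3,1), goal (1,1), distance |3-1|+|1-1| = 2
Tile 9: at (3,2), goal (2,0), distance |3-2|+|2-0| = 3
Tile 12: at (3,3), goal (2,3), distance |3-2|+|3-3| = 1
Sum: 4 + 1 + 2 + 2 + 2 + 3 + 1 + 1 + 1 + 2 + 4 + 2 + 2 + 3 + 1 = 31

Answer: 31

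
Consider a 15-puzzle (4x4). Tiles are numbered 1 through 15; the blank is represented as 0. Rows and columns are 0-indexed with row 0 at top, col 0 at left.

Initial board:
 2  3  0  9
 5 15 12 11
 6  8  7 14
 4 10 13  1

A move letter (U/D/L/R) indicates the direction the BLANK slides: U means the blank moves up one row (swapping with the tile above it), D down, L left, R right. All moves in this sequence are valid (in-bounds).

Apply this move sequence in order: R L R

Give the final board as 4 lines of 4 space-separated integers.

After move 1 (R):
 2  3  9  0
 5 15 12 11
 6  8  7 14
 4 10 13  1

After move 2 (L):
 2  3  0  9
 5 15 12 11
 6  8  7 14
 4 10 13  1

After move 3 (R):
 2  3  9  0
 5 15 12 11
 6  8  7 14
 4 10 13  1

Answer:  2  3  9  0
 5 15 12 11
 6  8  7 14
 4 10 13  1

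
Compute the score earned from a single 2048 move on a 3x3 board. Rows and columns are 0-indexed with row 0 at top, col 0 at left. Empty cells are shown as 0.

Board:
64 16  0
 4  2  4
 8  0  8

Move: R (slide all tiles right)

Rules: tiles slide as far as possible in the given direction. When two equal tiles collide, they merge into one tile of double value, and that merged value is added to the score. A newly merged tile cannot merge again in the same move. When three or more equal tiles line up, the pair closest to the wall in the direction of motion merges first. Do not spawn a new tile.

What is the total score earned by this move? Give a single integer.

Slide right:
row 0: [64, 16, 0] -> [0, 64, 16]  score +0 (running 0)
row 1: [4, 2, 4] -> [4, 2, 4]  score +0 (running 0)
row 2: [8, 0, 8] -> [0, 0, 16]  score +16 (running 16)
Board after move:
 0 64 16
 4  2  4
 0  0 16

Answer: 16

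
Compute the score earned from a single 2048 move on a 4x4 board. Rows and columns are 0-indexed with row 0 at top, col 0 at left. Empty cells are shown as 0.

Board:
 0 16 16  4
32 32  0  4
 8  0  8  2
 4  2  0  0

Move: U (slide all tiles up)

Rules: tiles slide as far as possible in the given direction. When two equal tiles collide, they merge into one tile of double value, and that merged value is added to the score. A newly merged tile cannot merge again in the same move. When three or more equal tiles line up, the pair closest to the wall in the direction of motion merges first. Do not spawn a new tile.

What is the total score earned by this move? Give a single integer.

Slide up:
col 0: [0, 32, 8, 4] -> [32, 8, 4, 0]  score +0 (running 0)
col 1: [16, 32, 0, 2] -> [16, 32, 2, 0]  score +0 (running 0)
col 2: [16, 0, 8, 0] -> [16, 8, 0, 0]  score +0 (running 0)
col 3: [4, 4, 2, 0] -> [8, 2, 0, 0]  score +8 (running 8)
Board after move:
32 16 16  8
 8 32  8  2
 4  2  0  0
 0  0  0  0

Answer: 8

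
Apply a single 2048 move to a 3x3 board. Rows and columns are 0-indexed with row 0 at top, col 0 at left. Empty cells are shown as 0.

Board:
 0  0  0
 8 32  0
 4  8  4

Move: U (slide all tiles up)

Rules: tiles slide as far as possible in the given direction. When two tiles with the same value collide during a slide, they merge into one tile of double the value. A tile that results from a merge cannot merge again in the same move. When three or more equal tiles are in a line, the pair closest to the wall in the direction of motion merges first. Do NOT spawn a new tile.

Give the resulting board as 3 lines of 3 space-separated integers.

Slide up:
col 0: [0, 8, 4] -> [8, 4, 0]
col 1: [0, 32, 8] -> [32, 8, 0]
col 2: [0, 0, 4] -> [4, 0, 0]

Answer:  8 32  4
 4  8  0
 0  0  0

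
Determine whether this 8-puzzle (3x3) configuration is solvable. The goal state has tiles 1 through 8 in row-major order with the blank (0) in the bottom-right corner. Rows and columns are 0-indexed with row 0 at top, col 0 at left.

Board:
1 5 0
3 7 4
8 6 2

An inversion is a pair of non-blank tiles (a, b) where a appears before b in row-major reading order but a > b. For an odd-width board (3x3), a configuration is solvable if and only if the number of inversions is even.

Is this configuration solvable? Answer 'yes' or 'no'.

Answer: no

Derivation:
Inversions (pairs i<j in row-major order where tile[i] > tile[j] > 0): 11
11 is odd, so the puzzle is not solvable.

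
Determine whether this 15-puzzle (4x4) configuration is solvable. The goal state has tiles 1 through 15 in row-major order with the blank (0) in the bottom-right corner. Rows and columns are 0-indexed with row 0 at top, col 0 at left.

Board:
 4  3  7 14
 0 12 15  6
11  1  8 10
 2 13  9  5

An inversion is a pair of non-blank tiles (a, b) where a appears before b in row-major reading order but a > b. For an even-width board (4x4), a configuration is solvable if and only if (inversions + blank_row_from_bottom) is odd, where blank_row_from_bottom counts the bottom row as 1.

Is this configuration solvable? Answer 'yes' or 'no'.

Inversions: 53
Blank is in row 1 (0-indexed from top), which is row 3 counting from the bottom (bottom = 1).
53 + 3 = 56, which is even, so the puzzle is not solvable.

Answer: no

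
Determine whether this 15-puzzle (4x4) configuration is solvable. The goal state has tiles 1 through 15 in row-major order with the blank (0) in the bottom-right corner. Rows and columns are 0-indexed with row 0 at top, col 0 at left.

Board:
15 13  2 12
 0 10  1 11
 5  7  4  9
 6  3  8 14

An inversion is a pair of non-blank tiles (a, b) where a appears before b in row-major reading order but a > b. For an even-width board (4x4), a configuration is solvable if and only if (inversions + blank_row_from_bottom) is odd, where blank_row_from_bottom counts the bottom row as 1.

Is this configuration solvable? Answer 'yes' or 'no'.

Answer: yes

Derivation:
Inversions: 62
Blank is in row 1 (0-indexed from top), which is row 3 counting from the bottom (bottom = 1).
62 + 3 = 65, which is odd, so the puzzle is solvable.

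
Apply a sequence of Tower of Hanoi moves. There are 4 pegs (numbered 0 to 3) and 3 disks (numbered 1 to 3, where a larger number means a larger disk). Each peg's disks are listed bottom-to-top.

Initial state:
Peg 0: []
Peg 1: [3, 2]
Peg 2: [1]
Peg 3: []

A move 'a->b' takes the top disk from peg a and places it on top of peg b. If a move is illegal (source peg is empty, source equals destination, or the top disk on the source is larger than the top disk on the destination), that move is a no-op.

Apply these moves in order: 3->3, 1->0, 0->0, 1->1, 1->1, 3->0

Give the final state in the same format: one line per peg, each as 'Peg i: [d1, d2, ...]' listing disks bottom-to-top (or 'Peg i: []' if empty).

After move 1 (3->3):
Peg 0: []
Peg 1: [3, 2]
Peg 2: [1]
Peg 3: []

After move 2 (1->0):
Peg 0: [2]
Peg 1: [3]
Peg 2: [1]
Peg 3: []

After move 3 (0->0):
Peg 0: [2]
Peg 1: [3]
Peg 2: [1]
Peg 3: []

After move 4 (1->1):
Peg 0: [2]
Peg 1: [3]
Peg 2: [1]
Peg 3: []

After move 5 (1->1):
Peg 0: [2]
Peg 1: [3]
Peg 2: [1]
Peg 3: []

After move 6 (3->0):
Peg 0: [2]
Peg 1: [3]
Peg 2: [1]
Peg 3: []

Answer: Peg 0: [2]
Peg 1: [3]
Peg 2: [1]
Peg 3: []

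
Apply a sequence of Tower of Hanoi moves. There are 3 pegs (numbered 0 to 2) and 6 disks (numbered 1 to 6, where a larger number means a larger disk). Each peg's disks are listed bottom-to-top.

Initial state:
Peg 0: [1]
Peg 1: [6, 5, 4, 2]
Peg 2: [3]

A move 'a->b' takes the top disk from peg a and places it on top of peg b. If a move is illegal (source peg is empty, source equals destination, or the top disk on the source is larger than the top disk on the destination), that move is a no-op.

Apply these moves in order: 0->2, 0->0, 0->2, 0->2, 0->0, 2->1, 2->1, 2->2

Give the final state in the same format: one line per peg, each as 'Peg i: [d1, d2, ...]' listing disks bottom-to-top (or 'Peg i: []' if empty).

Answer: Peg 0: []
Peg 1: [6, 5, 4, 2, 1]
Peg 2: [3]

Derivation:
After move 1 (0->2):
Peg 0: []
Peg 1: [6, 5, 4, 2]
Peg 2: [3, 1]

After move 2 (0->0):
Peg 0: []
Peg 1: [6, 5, 4, 2]
Peg 2: [3, 1]

After move 3 (0->2):
Peg 0: []
Peg 1: [6, 5, 4, 2]
Peg 2: [3, 1]

After move 4 (0->2):
Peg 0: []
Peg 1: [6, 5, 4, 2]
Peg 2: [3, 1]

After move 5 (0->0):
Peg 0: []
Peg 1: [6, 5, 4, 2]
Peg 2: [3, 1]

After move 6 (2->1):
Peg 0: []
Peg 1: [6, 5, 4, 2, 1]
Peg 2: [3]

After move 7 (2->1):
Peg 0: []
Peg 1: [6, 5, 4, 2, 1]
Peg 2: [3]

After move 8 (2->2):
Peg 0: []
Peg 1: [6, 5, 4, 2, 1]
Peg 2: [3]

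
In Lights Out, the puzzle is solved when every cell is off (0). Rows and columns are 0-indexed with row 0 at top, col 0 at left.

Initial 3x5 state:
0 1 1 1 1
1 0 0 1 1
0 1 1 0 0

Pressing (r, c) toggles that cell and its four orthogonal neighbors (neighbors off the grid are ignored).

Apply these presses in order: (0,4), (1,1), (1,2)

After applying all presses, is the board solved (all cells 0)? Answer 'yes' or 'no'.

After press 1 at (0,4):
0 1 1 0 0
1 0 0 1 0
0 1 1 0 0

After press 2 at (1,1):
0 0 1 0 0
0 1 1 1 0
0 0 1 0 0

After press 3 at (1,2):
0 0 0 0 0
0 0 0 0 0
0 0 0 0 0

Lights still on: 0

Answer: yes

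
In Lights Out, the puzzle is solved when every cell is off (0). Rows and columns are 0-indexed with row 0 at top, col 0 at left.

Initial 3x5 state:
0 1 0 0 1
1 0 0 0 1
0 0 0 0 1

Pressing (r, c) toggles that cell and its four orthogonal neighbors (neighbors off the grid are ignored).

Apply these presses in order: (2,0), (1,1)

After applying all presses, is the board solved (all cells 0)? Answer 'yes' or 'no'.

After press 1 at (2,0):
0 1 0 0 1
0 0 0 0 1
1 1 0 0 1

After press 2 at (1,1):
0 0 0 0 1
1 1 1 0 1
1 0 0 0 1

Lights still on: 7

Answer: no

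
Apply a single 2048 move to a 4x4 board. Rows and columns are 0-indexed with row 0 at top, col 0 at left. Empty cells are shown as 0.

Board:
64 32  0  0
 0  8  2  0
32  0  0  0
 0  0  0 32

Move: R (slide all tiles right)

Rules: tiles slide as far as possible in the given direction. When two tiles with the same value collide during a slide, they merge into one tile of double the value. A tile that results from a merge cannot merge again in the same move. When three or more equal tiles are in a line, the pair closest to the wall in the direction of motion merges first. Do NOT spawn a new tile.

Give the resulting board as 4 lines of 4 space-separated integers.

Slide right:
row 0: [64, 32, 0, 0] -> [0, 0, 64, 32]
row 1: [0, 8, 2, 0] -> [0, 0, 8, 2]
row 2: [32, 0, 0, 0] -> [0, 0, 0, 32]
row 3: [0, 0, 0, 32] -> [0, 0, 0, 32]

Answer:  0  0 64 32
 0  0  8  2
 0  0  0 32
 0  0  0 32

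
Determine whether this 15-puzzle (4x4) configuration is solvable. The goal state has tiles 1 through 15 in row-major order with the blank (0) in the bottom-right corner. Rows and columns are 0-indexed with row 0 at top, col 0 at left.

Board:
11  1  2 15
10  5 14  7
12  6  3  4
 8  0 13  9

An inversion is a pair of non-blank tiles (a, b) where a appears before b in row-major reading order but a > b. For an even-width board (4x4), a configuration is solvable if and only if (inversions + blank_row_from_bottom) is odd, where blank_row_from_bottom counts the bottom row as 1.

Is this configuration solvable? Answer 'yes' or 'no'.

Answer: no

Derivation:
Inversions: 49
Blank is in row 3 (0-indexed from top), which is row 1 counting from the bottom (bottom = 1).
49 + 1 = 50, which is even, so the puzzle is not solvable.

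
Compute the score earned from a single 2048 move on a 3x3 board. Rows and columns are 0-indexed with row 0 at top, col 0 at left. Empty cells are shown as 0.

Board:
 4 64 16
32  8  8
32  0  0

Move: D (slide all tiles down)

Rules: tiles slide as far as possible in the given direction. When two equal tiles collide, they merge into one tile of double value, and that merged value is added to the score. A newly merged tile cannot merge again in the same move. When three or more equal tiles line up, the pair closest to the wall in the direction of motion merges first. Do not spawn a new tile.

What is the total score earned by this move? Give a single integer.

Answer: 64

Derivation:
Slide down:
col 0: [4, 32, 32] -> [0, 4, 64]  score +64 (running 64)
col 1: [64, 8, 0] -> [0, 64, 8]  score +0 (running 64)
col 2: [16, 8, 0] -> [0, 16, 8]  score +0 (running 64)
Board after move:
 0  0  0
 4 64 16
64  8  8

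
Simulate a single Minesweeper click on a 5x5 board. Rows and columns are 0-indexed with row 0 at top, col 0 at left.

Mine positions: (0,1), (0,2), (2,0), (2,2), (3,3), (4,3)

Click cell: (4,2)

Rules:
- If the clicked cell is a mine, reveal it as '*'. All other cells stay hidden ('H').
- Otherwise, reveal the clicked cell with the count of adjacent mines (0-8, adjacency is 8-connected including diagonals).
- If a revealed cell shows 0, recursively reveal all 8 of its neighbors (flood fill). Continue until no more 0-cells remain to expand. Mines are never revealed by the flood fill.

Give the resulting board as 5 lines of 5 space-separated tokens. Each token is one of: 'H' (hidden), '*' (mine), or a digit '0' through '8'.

H H H H H
H H H H H
H H H H H
H H H H H
H H 2 H H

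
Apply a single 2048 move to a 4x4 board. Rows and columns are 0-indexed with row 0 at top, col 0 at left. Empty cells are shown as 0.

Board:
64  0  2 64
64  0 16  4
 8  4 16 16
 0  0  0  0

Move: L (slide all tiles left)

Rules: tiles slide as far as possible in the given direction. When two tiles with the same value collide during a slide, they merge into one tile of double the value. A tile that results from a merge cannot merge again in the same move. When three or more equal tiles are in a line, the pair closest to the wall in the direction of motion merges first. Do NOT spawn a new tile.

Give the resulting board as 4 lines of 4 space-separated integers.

Answer: 64  2 64  0
64 16  4  0
 8  4 32  0
 0  0  0  0

Derivation:
Slide left:
row 0: [64, 0, 2, 64] -> [64, 2, 64, 0]
row 1: [64, 0, 16, 4] -> [64, 16, 4, 0]
row 2: [8, 4, 16, 16] -> [8, 4, 32, 0]
row 3: [0, 0, 0, 0] -> [0, 0, 0, 0]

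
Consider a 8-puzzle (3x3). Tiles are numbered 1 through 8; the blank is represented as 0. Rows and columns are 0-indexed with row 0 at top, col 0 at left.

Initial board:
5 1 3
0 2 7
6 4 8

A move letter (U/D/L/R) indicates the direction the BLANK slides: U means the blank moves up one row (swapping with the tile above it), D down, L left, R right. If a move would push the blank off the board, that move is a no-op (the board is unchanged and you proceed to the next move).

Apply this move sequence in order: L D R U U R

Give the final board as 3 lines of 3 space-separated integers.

After move 1 (L):
5 1 3
0 2 7
6 4 8

After move 2 (D):
5 1 3
6 2 7
0 4 8

After move 3 (R):
5 1 3
6 2 7
4 0 8

After move 4 (U):
5 1 3
6 0 7
4 2 8

After move 5 (U):
5 0 3
6 1 7
4 2 8

After move 6 (R):
5 3 0
6 1 7
4 2 8

Answer: 5 3 0
6 1 7
4 2 8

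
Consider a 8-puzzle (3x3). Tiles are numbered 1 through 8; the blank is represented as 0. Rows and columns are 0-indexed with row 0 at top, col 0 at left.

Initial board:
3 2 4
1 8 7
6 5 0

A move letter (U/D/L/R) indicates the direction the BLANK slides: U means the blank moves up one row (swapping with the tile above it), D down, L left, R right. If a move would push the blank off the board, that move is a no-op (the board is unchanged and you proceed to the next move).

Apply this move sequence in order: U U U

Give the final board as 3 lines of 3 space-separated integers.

After move 1 (U):
3 2 4
1 8 0
6 5 7

After move 2 (U):
3 2 0
1 8 4
6 5 7

After move 3 (U):
3 2 0
1 8 4
6 5 7

Answer: 3 2 0
1 8 4
6 5 7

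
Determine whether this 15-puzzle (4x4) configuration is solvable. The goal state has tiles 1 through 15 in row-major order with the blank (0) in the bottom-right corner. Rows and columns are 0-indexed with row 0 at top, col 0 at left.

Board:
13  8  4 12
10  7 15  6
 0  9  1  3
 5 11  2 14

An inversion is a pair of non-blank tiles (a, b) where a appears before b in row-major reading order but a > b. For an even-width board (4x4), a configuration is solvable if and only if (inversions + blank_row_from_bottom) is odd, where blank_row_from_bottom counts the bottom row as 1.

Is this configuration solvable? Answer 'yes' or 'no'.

Answer: no

Derivation:
Inversions: 62
Blank is in row 2 (0-indexed from top), which is row 2 counting from the bottom (bottom = 1).
62 + 2 = 64, which is even, so the puzzle is not solvable.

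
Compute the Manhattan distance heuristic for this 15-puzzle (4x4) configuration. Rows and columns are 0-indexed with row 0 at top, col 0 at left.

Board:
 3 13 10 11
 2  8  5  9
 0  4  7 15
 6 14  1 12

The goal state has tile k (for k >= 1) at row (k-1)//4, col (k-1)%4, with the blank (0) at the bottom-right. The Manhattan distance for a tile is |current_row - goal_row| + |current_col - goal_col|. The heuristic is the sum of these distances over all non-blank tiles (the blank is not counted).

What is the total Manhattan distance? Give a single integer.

Tile 3: at (0,0), goal (0,2), distance |0-0|+|0-2| = 2
Tile 13: at (0,1), goal (3,0), distance |0-3|+|1-0| = 4
Tile 10: at (0,2), goal (2,1), distance |0-2|+|2-1| = 3
Tile 11: at (0,3), goal (2,2), distance |0-2|+|3-2| = 3
Tile 2: at (1,0), goal (0,1), distance |1-0|+|0-1| = 2
Tile 8: at (1,1), goal (1,3), distance |1-1|+|1-3| = 2
Tile 5: at (1,2), goal (1,0), distance |1-1|+|2-0| = 2
Tile 9: at (1,3), goal (2,0), distance |1-2|+|3-0| = 4
Tile 4: at (2,1), goal (0,3), distance |2-0|+|1-3| = 4
Tile 7: at (2,2), goal (1,2), distance |2-1|+|2-2| = 1
Tile 15: at (2,3), goal (3,2), distance |2-3|+|3-2| = 2
Tile 6: at (3,0), goal (1,1), distance |3-1|+|0-1| = 3
Tile 14: at (3,1), goal (3,1), distance |3-3|+|1-1| = 0
Tile 1: at (3,2), goal (0,0), distance |3-0|+|2-0| = 5
Tile 12: at (3,3), goal (2,3), distance |3-2|+|3-3| = 1
Sum: 2 + 4 + 3 + 3 + 2 + 2 + 2 + 4 + 4 + 1 + 2 + 3 + 0 + 5 + 1 = 38

Answer: 38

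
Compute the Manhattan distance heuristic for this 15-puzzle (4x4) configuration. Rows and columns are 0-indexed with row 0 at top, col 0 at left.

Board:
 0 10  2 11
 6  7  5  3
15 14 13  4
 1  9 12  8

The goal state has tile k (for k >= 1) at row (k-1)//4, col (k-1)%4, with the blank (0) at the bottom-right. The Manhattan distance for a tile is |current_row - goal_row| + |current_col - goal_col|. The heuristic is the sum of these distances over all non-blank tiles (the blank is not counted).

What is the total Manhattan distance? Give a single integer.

Tile 10: at (0,1), goal (2,1), distance |0-2|+|1-1| = 2
Tile 2: at (0,2), goal (0,1), distance |0-0|+|2-1| = 1
Tile 11: at (0,3), goal (2,2), distance |0-2|+|3-2| = 3
Tile 6: at (1,0), goal (1,1), distance |1-1|+|0-1| = 1
Tile 7: at (1,1), goal (1,2), distance |1-1|+|1-2| = 1
Tile 5: at (1,2), goal (1,0), distance |1-1|+|2-0| = 2
Tile 3: at (1,3), goal (0,2), distance |1-0|+|3-2| = 2
Tile 15: at (2,0), goal (3,2), distance |2-3|+|0-2| = 3
Tile 14: at (2,1), goal (3,1), distance |2-3|+|1-1| = 1
Tile 13: at (2,2), goal (3,0), distance |2-3|+|2-0| = 3
Tile 4: at (2,3), goal (0,3), distance |2-0|+|3-3| = 2
Tile 1: at (3,0), goal (0,0), distance |3-0|+|0-0| = 3
Tile 9: at (3,1), goal (2,0), distance |3-2|+|1-0| = 2
Tile 12: at (3,2), goal (2,3), distance |3-2|+|2-3| = 2
Tile 8: at (3,3), goal (1,3), distance |3-1|+|3-3| = 2
Sum: 2 + 1 + 3 + 1 + 1 + 2 + 2 + 3 + 1 + 3 + 2 + 3 + 2 + 2 + 2 = 30

Answer: 30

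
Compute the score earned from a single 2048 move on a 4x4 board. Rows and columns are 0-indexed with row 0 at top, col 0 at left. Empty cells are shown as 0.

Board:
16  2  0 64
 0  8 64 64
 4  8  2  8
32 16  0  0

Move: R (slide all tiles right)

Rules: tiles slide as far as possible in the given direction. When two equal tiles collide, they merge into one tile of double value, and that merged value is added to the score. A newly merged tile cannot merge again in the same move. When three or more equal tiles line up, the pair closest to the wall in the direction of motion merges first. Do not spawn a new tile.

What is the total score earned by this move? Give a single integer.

Answer: 128

Derivation:
Slide right:
row 0: [16, 2, 0, 64] -> [0, 16, 2, 64]  score +0 (running 0)
row 1: [0, 8, 64, 64] -> [0, 0, 8, 128]  score +128 (running 128)
row 2: [4, 8, 2, 8] -> [4, 8, 2, 8]  score +0 (running 128)
row 3: [32, 16, 0, 0] -> [0, 0, 32, 16]  score +0 (running 128)
Board after move:
  0  16   2  64
  0   0   8 128
  4   8   2   8
  0   0  32  16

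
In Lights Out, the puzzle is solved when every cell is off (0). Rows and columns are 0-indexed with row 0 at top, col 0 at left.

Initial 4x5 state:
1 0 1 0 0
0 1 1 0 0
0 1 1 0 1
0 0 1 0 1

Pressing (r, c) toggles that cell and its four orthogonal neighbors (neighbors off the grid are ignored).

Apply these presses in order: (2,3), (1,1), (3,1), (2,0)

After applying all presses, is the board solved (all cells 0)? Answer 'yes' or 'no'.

After press 1 at (2,3):
1 0 1 0 0
0 1 1 1 0
0 1 0 1 0
0 0 1 1 1

After press 2 at (1,1):
1 1 1 0 0
1 0 0 1 0
0 0 0 1 0
0 0 1 1 1

After press 3 at (3,1):
1 1 1 0 0
1 0 0 1 0
0 1 0 1 0
1 1 0 1 1

After press 4 at (2,0):
1 1 1 0 0
0 0 0 1 0
1 0 0 1 0
0 1 0 1 1

Lights still on: 9

Answer: no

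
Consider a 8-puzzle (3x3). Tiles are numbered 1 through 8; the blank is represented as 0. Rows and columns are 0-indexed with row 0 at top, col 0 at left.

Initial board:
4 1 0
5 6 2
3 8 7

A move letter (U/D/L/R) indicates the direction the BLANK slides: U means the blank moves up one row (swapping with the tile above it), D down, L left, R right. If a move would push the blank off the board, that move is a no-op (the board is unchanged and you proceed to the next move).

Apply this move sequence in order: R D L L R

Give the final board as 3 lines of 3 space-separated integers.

Answer: 4 1 2
5 0 6
3 8 7

Derivation:
After move 1 (R):
4 1 0
5 6 2
3 8 7

After move 2 (D):
4 1 2
5 6 0
3 8 7

After move 3 (L):
4 1 2
5 0 6
3 8 7

After move 4 (L):
4 1 2
0 5 6
3 8 7

After move 5 (R):
4 1 2
5 0 6
3 8 7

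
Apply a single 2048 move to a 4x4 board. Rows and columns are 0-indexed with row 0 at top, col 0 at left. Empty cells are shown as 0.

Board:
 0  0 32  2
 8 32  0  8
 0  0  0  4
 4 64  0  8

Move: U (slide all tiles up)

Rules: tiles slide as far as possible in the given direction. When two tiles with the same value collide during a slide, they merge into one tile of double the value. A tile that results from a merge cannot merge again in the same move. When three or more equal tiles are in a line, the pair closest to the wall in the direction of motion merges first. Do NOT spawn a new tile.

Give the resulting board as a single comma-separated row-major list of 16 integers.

Answer: 8, 32, 32, 2, 4, 64, 0, 8, 0, 0, 0, 4, 0, 0, 0, 8

Derivation:
Slide up:
col 0: [0, 8, 0, 4] -> [8, 4, 0, 0]
col 1: [0, 32, 0, 64] -> [32, 64, 0, 0]
col 2: [32, 0, 0, 0] -> [32, 0, 0, 0]
col 3: [2, 8, 4, 8] -> [2, 8, 4, 8]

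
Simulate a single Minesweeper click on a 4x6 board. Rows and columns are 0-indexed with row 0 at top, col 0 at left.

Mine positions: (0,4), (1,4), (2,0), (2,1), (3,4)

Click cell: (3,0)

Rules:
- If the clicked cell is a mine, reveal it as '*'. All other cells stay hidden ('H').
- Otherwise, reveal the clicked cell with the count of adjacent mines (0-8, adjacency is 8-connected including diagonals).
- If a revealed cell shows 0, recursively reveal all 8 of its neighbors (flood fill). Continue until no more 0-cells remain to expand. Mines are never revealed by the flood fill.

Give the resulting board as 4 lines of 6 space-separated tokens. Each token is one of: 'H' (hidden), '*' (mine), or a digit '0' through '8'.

H H H H H H
H H H H H H
H H H H H H
2 H H H H H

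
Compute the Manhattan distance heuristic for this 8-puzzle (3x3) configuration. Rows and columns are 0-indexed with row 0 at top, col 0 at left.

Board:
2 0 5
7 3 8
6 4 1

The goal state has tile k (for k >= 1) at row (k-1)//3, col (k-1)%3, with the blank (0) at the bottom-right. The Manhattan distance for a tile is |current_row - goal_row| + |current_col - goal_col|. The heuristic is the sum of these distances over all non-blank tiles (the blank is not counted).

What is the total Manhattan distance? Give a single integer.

Tile 2: (0,0)->(0,1) = 1
Tile 5: (0,2)->(1,1) = 2
Tile 7: (1,0)->(2,0) = 1
Tile 3: (1,1)->(0,2) = 2
Tile 8: (1,2)->(2,1) = 2
Tile 6: (2,0)->(1,2) = 3
Tile 4: (2,1)->(1,0) = 2
Tile 1: (2,2)->(0,0) = 4
Sum: 1 + 2 + 1 + 2 + 2 + 3 + 2 + 4 = 17

Answer: 17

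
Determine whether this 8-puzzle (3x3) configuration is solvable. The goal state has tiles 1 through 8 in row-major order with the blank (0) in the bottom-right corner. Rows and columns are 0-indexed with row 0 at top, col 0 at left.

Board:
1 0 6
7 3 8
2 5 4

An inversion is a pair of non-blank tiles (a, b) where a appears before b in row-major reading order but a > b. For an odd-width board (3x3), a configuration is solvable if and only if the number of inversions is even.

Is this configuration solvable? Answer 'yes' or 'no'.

Answer: no

Derivation:
Inversions (pairs i<j in row-major order where tile[i] > tile[j] > 0): 13
13 is odd, so the puzzle is not solvable.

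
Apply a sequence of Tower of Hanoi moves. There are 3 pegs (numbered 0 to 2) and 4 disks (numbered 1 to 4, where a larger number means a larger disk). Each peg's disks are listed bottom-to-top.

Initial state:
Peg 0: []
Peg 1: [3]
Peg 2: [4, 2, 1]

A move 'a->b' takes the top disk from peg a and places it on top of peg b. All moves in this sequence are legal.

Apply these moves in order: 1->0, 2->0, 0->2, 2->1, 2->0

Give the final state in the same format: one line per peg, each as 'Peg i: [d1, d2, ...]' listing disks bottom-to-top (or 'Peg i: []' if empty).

Answer: Peg 0: [3, 2]
Peg 1: [1]
Peg 2: [4]

Derivation:
After move 1 (1->0):
Peg 0: [3]
Peg 1: []
Peg 2: [4, 2, 1]

After move 2 (2->0):
Peg 0: [3, 1]
Peg 1: []
Peg 2: [4, 2]

After move 3 (0->2):
Peg 0: [3]
Peg 1: []
Peg 2: [4, 2, 1]

After move 4 (2->1):
Peg 0: [3]
Peg 1: [1]
Peg 2: [4, 2]

After move 5 (2->0):
Peg 0: [3, 2]
Peg 1: [1]
Peg 2: [4]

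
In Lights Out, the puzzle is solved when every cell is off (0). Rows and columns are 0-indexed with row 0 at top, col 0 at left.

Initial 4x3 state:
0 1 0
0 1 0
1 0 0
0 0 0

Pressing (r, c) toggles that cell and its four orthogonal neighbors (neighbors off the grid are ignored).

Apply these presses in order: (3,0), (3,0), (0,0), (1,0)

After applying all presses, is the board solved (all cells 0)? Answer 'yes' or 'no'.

After press 1 at (3,0):
0 1 0
0 1 0
0 0 0
1 1 0

After press 2 at (3,0):
0 1 0
0 1 0
1 0 0
0 0 0

After press 3 at (0,0):
1 0 0
1 1 0
1 0 0
0 0 0

After press 4 at (1,0):
0 0 0
0 0 0
0 0 0
0 0 0

Lights still on: 0

Answer: yes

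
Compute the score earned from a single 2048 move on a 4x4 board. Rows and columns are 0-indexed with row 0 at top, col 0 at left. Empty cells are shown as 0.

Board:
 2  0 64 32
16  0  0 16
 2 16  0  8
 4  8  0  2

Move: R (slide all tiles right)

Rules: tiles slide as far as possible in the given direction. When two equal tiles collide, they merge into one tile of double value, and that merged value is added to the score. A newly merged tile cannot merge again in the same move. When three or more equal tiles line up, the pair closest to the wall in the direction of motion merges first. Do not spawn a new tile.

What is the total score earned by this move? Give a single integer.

Slide right:
row 0: [2, 0, 64, 32] -> [0, 2, 64, 32]  score +0 (running 0)
row 1: [16, 0, 0, 16] -> [0, 0, 0, 32]  score +32 (running 32)
row 2: [2, 16, 0, 8] -> [0, 2, 16, 8]  score +0 (running 32)
row 3: [4, 8, 0, 2] -> [0, 4, 8, 2]  score +0 (running 32)
Board after move:
 0  2 64 32
 0  0  0 32
 0  2 16  8
 0  4  8  2

Answer: 32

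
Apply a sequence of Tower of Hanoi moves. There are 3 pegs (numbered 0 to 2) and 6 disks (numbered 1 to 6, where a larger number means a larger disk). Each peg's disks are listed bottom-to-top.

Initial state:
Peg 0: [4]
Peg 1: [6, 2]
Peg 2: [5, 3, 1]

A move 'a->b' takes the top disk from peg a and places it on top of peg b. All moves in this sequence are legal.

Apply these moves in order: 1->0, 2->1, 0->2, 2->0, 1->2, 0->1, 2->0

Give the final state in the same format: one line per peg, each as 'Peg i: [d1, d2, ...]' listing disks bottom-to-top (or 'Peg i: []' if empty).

After move 1 (1->0):
Peg 0: [4, 2]
Peg 1: [6]
Peg 2: [5, 3, 1]

After move 2 (2->1):
Peg 0: [4, 2]
Peg 1: [6, 1]
Peg 2: [5, 3]

After move 3 (0->2):
Peg 0: [4]
Peg 1: [6, 1]
Peg 2: [5, 3, 2]

After move 4 (2->0):
Peg 0: [4, 2]
Peg 1: [6, 1]
Peg 2: [5, 3]

After move 5 (1->2):
Peg 0: [4, 2]
Peg 1: [6]
Peg 2: [5, 3, 1]

After move 6 (0->1):
Peg 0: [4]
Peg 1: [6, 2]
Peg 2: [5, 3, 1]

After move 7 (2->0):
Peg 0: [4, 1]
Peg 1: [6, 2]
Peg 2: [5, 3]

Answer: Peg 0: [4, 1]
Peg 1: [6, 2]
Peg 2: [5, 3]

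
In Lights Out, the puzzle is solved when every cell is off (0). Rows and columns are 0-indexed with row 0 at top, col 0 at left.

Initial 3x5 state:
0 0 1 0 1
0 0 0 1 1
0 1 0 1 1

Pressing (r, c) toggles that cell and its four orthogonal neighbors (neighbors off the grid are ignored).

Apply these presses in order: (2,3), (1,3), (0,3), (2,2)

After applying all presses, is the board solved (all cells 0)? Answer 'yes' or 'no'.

After press 1 at (2,3):
0 0 1 0 1
0 0 0 0 1
0 1 1 0 0

After press 2 at (1,3):
0 0 1 1 1
0 0 1 1 0
0 1 1 1 0

After press 3 at (0,3):
0 0 0 0 0
0 0 1 0 0
0 1 1 1 0

After press 4 at (2,2):
0 0 0 0 0
0 0 0 0 0
0 0 0 0 0

Lights still on: 0

Answer: yes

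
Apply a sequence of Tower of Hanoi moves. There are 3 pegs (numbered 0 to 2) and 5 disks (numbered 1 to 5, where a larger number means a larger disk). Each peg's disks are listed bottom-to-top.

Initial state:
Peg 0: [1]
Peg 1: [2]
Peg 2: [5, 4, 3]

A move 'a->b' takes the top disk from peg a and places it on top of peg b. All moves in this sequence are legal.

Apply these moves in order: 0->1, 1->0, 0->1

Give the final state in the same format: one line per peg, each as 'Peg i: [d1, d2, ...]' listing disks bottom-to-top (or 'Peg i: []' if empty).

Answer: Peg 0: []
Peg 1: [2, 1]
Peg 2: [5, 4, 3]

Derivation:
After move 1 (0->1):
Peg 0: []
Peg 1: [2, 1]
Peg 2: [5, 4, 3]

After move 2 (1->0):
Peg 0: [1]
Peg 1: [2]
Peg 2: [5, 4, 3]

After move 3 (0->1):
Peg 0: []
Peg 1: [2, 1]
Peg 2: [5, 4, 3]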